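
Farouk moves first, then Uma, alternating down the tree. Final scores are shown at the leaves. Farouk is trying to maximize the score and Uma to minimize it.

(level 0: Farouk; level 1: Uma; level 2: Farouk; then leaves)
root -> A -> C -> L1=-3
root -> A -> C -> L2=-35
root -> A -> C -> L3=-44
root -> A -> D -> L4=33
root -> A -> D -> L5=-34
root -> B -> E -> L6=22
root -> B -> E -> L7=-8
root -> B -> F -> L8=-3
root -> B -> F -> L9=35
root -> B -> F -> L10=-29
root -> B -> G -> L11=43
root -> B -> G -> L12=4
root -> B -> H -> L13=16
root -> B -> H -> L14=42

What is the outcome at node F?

35

F (Farouk): max(-3, 35, -29) = 35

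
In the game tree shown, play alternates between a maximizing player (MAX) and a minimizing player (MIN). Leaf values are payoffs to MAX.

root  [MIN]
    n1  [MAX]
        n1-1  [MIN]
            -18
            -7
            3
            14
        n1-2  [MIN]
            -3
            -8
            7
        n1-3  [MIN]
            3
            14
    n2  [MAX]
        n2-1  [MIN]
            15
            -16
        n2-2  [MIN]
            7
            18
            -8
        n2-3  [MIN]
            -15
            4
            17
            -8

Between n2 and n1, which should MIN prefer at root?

n2

n2-1 (MIN): min(15, -16) = -16
n2-2 (MIN): min(7, 18, -8) = -8
n2-3 (MIN): min(-15, 4, 17, -8) = -15
n2 (MAX): max(-16, -8, -15) = -8
n1-1 (MIN): min(-18, -7, 3, 14) = -18
n1-2 (MIN): min(-3, -8, 7) = -8
n1-3 (MIN): min(3, 14) = 3
n1 (MAX): max(-18, -8, 3) = 3
MIN prefers the lower value; n2=-8, n1=3. n2 is better since -8 < 3.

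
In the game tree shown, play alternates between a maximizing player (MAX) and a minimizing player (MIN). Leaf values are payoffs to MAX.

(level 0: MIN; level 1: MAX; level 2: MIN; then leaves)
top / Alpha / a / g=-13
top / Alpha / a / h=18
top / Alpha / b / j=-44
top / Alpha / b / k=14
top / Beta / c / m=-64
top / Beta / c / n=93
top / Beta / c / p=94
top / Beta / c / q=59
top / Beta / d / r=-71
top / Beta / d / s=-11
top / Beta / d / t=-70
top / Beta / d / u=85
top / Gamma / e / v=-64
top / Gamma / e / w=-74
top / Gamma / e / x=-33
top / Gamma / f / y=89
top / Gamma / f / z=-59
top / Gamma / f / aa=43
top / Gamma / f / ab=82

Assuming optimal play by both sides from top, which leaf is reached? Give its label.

a (MIN): min(-13, 18) = -13
b (MIN): min(-44, 14) = -44
Alpha (MAX): max(-13, -44) = -13
c (MIN): min(-64, 93, 94, 59) = -64
d (MIN): min(-71, -11, -70, 85) = -71
Beta (MAX): max(-64, -71) = -64
e (MIN): min(-64, -74, -33) = -74
f (MIN): min(89, -59, 43, 82) = -59
Gamma (MAX): max(-74, -59) = -59
top (MIN): min(-13, -64, -59) = -64
At top, MIN picks Beta (lowest: -64).
At Beta, MAX picks c (highest: -64).
At c, MIN picks m (lowest: -64).
Terminal value -64.

m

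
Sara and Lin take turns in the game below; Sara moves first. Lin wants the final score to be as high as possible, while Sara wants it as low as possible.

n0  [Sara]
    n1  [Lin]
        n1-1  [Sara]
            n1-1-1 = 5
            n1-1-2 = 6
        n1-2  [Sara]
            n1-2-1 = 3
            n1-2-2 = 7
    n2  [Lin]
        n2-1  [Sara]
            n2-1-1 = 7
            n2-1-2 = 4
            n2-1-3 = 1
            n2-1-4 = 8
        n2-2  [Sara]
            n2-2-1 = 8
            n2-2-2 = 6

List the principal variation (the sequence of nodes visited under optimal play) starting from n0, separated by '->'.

n1-1 (Sara): min(5, 6) = 5
n1-2 (Sara): min(3, 7) = 3
n1 (Lin): max(5, 3) = 5
n2-1 (Sara): min(7, 4, 1, 8) = 1
n2-2 (Sara): min(8, 6) = 6
n2 (Lin): max(1, 6) = 6
n0 (Sara): min(5, 6) = 5
At n0, Sara picks n1 (lowest: 5).
At n1, Lin picks n1-1 (highest: 5).
At n1-1, Sara picks n1-1-1 (lowest: 5).
Terminal value 5.

n0 -> n1 -> n1-1 -> n1-1-1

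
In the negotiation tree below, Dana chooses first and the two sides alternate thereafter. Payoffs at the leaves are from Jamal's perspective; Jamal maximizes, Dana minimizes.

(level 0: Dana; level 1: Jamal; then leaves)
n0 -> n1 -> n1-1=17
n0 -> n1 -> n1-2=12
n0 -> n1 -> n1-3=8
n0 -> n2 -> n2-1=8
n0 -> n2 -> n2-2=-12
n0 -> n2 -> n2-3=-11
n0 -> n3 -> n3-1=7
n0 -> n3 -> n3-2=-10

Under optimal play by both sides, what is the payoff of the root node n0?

7

n1 (Jamal): max(17, 12, 8) = 17
n2 (Jamal): max(8, -12, -11) = 8
n3 (Jamal): max(7, -10) = 7
n0 (Dana): min(17, 8, 7) = 7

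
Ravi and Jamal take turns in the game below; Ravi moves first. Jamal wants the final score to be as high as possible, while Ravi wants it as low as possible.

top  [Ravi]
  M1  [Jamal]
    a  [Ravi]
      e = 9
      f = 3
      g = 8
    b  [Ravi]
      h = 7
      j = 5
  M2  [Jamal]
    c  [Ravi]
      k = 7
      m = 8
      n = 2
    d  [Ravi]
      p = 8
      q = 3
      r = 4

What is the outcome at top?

3

a (Ravi): min(9, 3, 8) = 3
b (Ravi): min(7, 5) = 5
M1 (Jamal): max(3, 5) = 5
c (Ravi): min(7, 8, 2) = 2
d (Ravi): min(8, 3, 4) = 3
M2 (Jamal): max(2, 3) = 3
top (Ravi): min(5, 3) = 3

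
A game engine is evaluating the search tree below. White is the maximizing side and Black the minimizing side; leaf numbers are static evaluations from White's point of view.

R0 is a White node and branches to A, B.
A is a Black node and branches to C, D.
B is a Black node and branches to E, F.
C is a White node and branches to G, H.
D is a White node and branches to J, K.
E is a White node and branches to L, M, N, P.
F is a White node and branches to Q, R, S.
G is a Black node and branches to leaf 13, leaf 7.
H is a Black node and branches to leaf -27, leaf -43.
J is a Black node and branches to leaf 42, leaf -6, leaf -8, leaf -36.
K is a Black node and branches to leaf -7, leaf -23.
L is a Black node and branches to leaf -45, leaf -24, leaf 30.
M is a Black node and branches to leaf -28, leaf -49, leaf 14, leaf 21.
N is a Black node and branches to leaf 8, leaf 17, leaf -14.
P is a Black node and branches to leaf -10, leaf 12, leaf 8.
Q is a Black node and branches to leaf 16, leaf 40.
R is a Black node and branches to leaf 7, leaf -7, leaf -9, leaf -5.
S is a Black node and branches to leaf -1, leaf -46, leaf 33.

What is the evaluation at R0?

G (Black): min(13, 7) = 7
H (Black): min(-27, -43) = -43
C (White): max(7, -43) = 7
J (Black): min(42, -6, -8, -36) = -36
K (Black): min(-7, -23) = -23
D (White): max(-36, -23) = -23
A (Black): min(7, -23) = -23
L (Black): min(-45, -24, 30) = -45
M (Black): min(-28, -49, 14, 21) = -49
N (Black): min(8, 17, -14) = -14
P (Black): min(-10, 12, 8) = -10
E (White): max(-45, -49, -14, -10) = -10
Q (Black): min(16, 40) = 16
R (Black): min(7, -7, -9, -5) = -9
S (Black): min(-1, -46, 33) = -46
F (White): max(16, -9, -46) = 16
B (Black): min(-10, 16) = -10
R0 (White): max(-23, -10) = -10

-10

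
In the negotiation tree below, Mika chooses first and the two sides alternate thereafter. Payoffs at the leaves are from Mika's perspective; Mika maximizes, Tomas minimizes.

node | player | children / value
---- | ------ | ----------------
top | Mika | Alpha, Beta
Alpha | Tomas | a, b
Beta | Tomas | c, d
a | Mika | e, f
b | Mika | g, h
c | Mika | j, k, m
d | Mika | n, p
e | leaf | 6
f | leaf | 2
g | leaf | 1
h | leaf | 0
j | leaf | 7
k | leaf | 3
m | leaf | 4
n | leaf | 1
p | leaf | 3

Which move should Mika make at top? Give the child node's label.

Beta

a (Mika): max(6, 2) = 6
b (Mika): max(1, 0) = 1
Alpha (Tomas): min(6, 1) = 1
c (Mika): max(7, 3, 4) = 7
d (Mika): max(1, 3) = 3
Beta (Tomas): min(7, 3) = 3
top (Mika): max(1, 3) = 3
Mika at top wants the highest of {Alpha=1, Beta=3}, so chooses Beta.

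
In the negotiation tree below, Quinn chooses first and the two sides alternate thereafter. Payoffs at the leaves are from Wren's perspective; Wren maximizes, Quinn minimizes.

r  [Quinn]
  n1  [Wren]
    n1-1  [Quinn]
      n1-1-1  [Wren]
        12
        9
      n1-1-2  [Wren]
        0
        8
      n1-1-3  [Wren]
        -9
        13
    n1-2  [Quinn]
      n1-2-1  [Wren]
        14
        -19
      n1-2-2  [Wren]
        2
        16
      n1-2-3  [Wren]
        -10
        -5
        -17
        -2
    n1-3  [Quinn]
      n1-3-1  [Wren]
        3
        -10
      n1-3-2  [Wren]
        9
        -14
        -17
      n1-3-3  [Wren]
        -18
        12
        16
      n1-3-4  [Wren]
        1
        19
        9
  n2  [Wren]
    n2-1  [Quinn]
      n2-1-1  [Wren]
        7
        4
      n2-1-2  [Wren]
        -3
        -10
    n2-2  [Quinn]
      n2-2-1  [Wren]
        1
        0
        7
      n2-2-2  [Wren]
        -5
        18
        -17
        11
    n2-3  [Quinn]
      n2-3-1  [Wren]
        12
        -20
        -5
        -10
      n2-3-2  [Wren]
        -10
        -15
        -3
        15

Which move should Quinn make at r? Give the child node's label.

n1-1-1 (Wren): max(12, 9) = 12
n1-1-2 (Wren): max(0, 8) = 8
n1-1-3 (Wren): max(-9, 13) = 13
n1-1 (Quinn): min(12, 8, 13) = 8
n1-2-1 (Wren): max(14, -19) = 14
n1-2-2 (Wren): max(2, 16) = 16
n1-2-3 (Wren): max(-10, -5, -17, -2) = -2
n1-2 (Quinn): min(14, 16, -2) = -2
n1-3-1 (Wren): max(3, -10) = 3
n1-3-2 (Wren): max(9, -14, -17) = 9
n1-3-3 (Wren): max(-18, 12, 16) = 16
n1-3-4 (Wren): max(1, 19, 9) = 19
n1-3 (Quinn): min(3, 9, 16, 19) = 3
n1 (Wren): max(8, -2, 3) = 8
n2-1-1 (Wren): max(7, 4) = 7
n2-1-2 (Wren): max(-3, -10) = -3
n2-1 (Quinn): min(7, -3) = -3
n2-2-1 (Wren): max(1, 0, 7) = 7
n2-2-2 (Wren): max(-5, 18, -17, 11) = 18
n2-2 (Quinn): min(7, 18) = 7
n2-3-1 (Wren): max(12, -20, -5, -10) = 12
n2-3-2 (Wren): max(-10, -15, -3, 15) = 15
n2-3 (Quinn): min(12, 15) = 12
n2 (Wren): max(-3, 7, 12) = 12
r (Quinn): min(8, 12) = 8
Quinn at r wants the lowest of {n1=8, n2=12}, so chooses n1.

n1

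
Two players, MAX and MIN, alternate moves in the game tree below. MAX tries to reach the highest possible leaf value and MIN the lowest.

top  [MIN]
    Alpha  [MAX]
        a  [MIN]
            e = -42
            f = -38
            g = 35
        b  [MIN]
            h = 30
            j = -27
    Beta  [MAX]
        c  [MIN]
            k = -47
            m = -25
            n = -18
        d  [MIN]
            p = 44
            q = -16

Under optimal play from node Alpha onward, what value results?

-27

a (MIN): min(-42, -38, 35) = -42
b (MIN): min(30, -27) = -27
Alpha (MAX): max(-42, -27) = -27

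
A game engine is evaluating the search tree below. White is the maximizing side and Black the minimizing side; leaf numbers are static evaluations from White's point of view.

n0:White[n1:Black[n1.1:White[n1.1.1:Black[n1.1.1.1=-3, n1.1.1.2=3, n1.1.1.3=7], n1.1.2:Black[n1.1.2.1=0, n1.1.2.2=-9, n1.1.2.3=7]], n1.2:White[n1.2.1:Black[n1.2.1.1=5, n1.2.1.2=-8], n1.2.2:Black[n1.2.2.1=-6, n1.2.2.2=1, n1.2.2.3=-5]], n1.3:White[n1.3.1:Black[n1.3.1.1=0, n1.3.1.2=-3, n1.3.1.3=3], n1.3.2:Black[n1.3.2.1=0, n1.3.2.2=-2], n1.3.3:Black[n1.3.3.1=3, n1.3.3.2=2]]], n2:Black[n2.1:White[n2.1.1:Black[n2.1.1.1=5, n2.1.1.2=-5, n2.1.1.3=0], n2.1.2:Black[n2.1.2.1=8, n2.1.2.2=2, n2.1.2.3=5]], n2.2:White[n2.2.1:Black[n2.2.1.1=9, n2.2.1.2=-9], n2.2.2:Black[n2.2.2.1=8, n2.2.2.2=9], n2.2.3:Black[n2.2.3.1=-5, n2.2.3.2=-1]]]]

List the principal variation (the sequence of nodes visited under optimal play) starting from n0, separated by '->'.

n1.1.1 (Black): min(-3, 3, 7) = -3
n1.1.2 (Black): min(0, -9, 7) = -9
n1.1 (White): max(-3, -9) = -3
n1.2.1 (Black): min(5, -8) = -8
n1.2.2 (Black): min(-6, 1, -5) = -6
n1.2 (White): max(-8, -6) = -6
n1.3.1 (Black): min(0, -3, 3) = -3
n1.3.2 (Black): min(0, -2) = -2
n1.3.3 (Black): min(3, 2) = 2
n1.3 (White): max(-3, -2, 2) = 2
n1 (Black): min(-3, -6, 2) = -6
n2.1.1 (Black): min(5, -5, 0) = -5
n2.1.2 (Black): min(8, 2, 5) = 2
n2.1 (White): max(-5, 2) = 2
n2.2.1 (Black): min(9, -9) = -9
n2.2.2 (Black): min(8, 9) = 8
n2.2.3 (Black): min(-5, -1) = -5
n2.2 (White): max(-9, 8, -5) = 8
n2 (Black): min(2, 8) = 2
n0 (White): max(-6, 2) = 2
At n0, White picks n2 (highest: 2).
At n2, Black picks n2.1 (lowest: 2).
At n2.1, White picks n2.1.2 (highest: 2).
At n2.1.2, Black picks n2.1.2.2 (lowest: 2).
Terminal value 2.

n0 -> n2 -> n2.1 -> n2.1.2 -> n2.1.2.2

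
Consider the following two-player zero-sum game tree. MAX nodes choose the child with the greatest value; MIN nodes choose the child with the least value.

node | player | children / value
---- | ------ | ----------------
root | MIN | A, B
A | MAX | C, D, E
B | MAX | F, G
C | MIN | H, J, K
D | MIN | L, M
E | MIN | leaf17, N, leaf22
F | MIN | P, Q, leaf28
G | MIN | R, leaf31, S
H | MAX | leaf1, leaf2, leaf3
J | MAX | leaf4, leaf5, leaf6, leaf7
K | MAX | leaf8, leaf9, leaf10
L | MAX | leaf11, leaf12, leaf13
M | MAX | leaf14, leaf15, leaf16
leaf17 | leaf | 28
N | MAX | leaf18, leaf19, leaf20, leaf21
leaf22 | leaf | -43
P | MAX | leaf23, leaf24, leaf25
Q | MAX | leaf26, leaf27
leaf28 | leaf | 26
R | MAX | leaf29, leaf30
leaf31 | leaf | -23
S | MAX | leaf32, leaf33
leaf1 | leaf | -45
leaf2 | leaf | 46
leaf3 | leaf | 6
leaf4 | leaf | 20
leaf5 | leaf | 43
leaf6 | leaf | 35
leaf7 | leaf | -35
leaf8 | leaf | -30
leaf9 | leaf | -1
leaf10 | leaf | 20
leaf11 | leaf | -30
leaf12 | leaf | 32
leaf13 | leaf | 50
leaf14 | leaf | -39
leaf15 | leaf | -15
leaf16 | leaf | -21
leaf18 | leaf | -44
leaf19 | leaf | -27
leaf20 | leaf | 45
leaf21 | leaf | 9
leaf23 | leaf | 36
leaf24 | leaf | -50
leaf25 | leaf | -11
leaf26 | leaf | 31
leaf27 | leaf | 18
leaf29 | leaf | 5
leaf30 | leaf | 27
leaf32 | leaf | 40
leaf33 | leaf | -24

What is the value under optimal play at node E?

-43

N (MAX): max(-44, -27, 45, 9) = 45
E (MIN): min(28, 45, -43) = -43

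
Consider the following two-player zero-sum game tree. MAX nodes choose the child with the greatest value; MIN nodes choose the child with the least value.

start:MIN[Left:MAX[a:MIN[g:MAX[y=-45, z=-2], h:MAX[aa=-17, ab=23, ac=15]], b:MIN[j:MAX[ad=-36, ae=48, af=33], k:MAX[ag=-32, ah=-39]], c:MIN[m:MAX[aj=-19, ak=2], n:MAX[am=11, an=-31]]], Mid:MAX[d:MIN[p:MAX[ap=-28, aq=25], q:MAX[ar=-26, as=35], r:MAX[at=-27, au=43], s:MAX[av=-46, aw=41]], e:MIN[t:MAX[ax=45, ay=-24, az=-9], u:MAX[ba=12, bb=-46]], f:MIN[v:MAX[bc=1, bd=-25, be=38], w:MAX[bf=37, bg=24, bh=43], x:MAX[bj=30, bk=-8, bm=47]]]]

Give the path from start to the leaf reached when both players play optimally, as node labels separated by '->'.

g (MAX): max(-45, -2) = -2
h (MAX): max(-17, 23, 15) = 23
a (MIN): min(-2, 23) = -2
j (MAX): max(-36, 48, 33) = 48
k (MAX): max(-32, -39) = -32
b (MIN): min(48, -32) = -32
m (MAX): max(-19, 2) = 2
n (MAX): max(11, -31) = 11
c (MIN): min(2, 11) = 2
Left (MAX): max(-2, -32, 2) = 2
p (MAX): max(-28, 25) = 25
q (MAX): max(-26, 35) = 35
r (MAX): max(-27, 43) = 43
s (MAX): max(-46, 41) = 41
d (MIN): min(25, 35, 43, 41) = 25
t (MAX): max(45, -24, -9) = 45
u (MAX): max(12, -46) = 12
e (MIN): min(45, 12) = 12
v (MAX): max(1, -25, 38) = 38
w (MAX): max(37, 24, 43) = 43
x (MAX): max(30, -8, 47) = 47
f (MIN): min(38, 43, 47) = 38
Mid (MAX): max(25, 12, 38) = 38
start (MIN): min(2, 38) = 2
At start, MIN picks Left (lowest: 2).
At Left, MAX picks c (highest: 2).
At c, MIN picks m (lowest: 2).
At m, MAX picks ak (highest: 2).
Terminal value 2.

start -> Left -> c -> m -> ak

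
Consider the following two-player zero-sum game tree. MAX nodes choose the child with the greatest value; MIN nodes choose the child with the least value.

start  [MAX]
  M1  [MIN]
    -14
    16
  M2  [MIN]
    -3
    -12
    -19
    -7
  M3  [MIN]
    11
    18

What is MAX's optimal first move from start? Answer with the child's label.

M3

M1 (MIN): min(-14, 16) = -14
M2 (MIN): min(-3, -12, -19, -7) = -19
M3 (MIN): min(11, 18) = 11
start (MAX): max(-14, -19, 11) = 11
MAX at start wants the highest of {M1=-14, M2=-19, M3=11}, so chooses M3.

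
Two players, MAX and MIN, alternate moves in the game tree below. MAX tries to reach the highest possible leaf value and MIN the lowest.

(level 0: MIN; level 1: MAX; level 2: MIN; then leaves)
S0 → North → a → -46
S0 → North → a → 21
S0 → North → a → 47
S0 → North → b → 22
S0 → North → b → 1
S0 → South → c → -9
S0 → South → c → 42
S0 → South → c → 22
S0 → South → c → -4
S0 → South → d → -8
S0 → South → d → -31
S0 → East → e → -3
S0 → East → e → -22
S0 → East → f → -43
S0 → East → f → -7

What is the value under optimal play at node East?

e (MIN): min(-3, -22) = -22
f (MIN): min(-43, -7) = -43
East (MAX): max(-22, -43) = -22

-22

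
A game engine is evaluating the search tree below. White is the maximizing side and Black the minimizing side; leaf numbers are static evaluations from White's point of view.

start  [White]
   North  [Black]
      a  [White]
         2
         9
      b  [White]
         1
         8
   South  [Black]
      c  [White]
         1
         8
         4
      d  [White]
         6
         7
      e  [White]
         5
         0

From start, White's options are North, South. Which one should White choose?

North

a (White): max(2, 9) = 9
b (White): max(1, 8) = 8
North (Black): min(9, 8) = 8
c (White): max(1, 8, 4) = 8
d (White): max(6, 7) = 7
e (White): max(5, 0) = 5
South (Black): min(8, 7, 5) = 5
start (White): max(8, 5) = 8
White at start wants the highest of {North=8, South=5}, so chooses North.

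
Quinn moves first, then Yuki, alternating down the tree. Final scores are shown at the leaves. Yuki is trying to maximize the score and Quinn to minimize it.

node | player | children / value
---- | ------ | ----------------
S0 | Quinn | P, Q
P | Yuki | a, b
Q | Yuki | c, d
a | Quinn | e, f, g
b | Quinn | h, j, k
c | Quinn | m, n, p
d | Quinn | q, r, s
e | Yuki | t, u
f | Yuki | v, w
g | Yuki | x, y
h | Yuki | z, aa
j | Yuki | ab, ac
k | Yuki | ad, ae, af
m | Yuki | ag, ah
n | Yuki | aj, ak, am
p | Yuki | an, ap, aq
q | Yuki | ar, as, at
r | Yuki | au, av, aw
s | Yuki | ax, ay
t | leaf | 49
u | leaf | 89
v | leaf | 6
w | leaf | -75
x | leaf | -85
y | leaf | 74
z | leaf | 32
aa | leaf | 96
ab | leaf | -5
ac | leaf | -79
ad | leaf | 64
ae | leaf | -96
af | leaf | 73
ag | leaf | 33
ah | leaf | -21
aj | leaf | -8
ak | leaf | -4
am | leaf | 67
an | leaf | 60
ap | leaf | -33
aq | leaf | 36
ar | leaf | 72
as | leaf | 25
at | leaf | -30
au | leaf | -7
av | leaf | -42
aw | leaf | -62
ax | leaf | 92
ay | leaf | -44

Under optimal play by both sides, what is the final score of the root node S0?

6

e (Yuki): max(49, 89) = 89
f (Yuki): max(6, -75) = 6
g (Yuki): max(-85, 74) = 74
a (Quinn): min(89, 6, 74) = 6
h (Yuki): max(32, 96) = 96
j (Yuki): max(-5, -79) = -5
k (Yuki): max(64, -96, 73) = 73
b (Quinn): min(96, -5, 73) = -5
P (Yuki): max(6, -5) = 6
m (Yuki): max(33, -21) = 33
n (Yuki): max(-8, -4, 67) = 67
p (Yuki): max(60, -33, 36) = 60
c (Quinn): min(33, 67, 60) = 33
q (Yuki): max(72, 25, -30) = 72
r (Yuki): max(-7, -42, -62) = -7
s (Yuki): max(92, -44) = 92
d (Quinn): min(72, -7, 92) = -7
Q (Yuki): max(33, -7) = 33
S0 (Quinn): min(6, 33) = 6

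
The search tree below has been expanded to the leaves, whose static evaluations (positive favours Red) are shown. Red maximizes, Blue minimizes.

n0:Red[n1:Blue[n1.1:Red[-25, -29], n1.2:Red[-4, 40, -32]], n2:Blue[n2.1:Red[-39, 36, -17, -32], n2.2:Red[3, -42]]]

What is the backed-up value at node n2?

3

n2.1 (Red): max(-39, 36, -17, -32) = 36
n2.2 (Red): max(3, -42) = 3
n2 (Blue): min(36, 3) = 3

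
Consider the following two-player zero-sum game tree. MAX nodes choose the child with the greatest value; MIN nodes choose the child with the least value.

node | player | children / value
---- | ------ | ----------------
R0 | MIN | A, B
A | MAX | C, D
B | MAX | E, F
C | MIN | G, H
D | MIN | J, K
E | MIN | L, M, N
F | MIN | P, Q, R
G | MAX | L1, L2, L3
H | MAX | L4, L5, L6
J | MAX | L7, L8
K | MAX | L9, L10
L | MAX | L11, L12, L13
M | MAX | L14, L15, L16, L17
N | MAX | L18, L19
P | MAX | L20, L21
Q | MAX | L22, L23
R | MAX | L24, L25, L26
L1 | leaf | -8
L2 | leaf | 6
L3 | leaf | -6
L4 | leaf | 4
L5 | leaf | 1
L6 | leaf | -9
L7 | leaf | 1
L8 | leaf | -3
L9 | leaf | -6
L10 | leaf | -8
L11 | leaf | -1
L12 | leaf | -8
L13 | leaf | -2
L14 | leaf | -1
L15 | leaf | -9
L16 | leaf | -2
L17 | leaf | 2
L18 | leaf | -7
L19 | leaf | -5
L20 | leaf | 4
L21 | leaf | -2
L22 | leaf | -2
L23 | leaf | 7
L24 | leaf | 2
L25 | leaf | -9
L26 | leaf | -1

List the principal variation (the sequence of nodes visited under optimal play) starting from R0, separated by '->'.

G (MAX): max(-8, 6, -6) = 6
H (MAX): max(4, 1, -9) = 4
C (MIN): min(6, 4) = 4
J (MAX): max(1, -3) = 1
K (MAX): max(-6, -8) = -6
D (MIN): min(1, -6) = -6
A (MAX): max(4, -6) = 4
L (MAX): max(-1, -8, -2) = -1
M (MAX): max(-1, -9, -2, 2) = 2
N (MAX): max(-7, -5) = -5
E (MIN): min(-1, 2, -5) = -5
P (MAX): max(4, -2) = 4
Q (MAX): max(-2, 7) = 7
R (MAX): max(2, -9, -1) = 2
F (MIN): min(4, 7, 2) = 2
B (MAX): max(-5, 2) = 2
R0 (MIN): min(4, 2) = 2
At R0, MIN picks B (lowest: 2).
At B, MAX picks F (highest: 2).
At F, MIN picks R (lowest: 2).
At R, MAX picks L24 (highest: 2).
Terminal value 2.

R0 -> B -> F -> R -> L24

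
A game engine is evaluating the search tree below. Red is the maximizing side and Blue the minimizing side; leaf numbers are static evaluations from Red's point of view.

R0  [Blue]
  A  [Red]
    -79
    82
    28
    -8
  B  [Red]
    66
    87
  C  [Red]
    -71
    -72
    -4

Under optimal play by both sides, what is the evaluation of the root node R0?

-4

A (Red): max(-79, 82, 28, -8) = 82
B (Red): max(66, 87) = 87
C (Red): max(-71, -72, -4) = -4
R0 (Blue): min(82, 87, -4) = -4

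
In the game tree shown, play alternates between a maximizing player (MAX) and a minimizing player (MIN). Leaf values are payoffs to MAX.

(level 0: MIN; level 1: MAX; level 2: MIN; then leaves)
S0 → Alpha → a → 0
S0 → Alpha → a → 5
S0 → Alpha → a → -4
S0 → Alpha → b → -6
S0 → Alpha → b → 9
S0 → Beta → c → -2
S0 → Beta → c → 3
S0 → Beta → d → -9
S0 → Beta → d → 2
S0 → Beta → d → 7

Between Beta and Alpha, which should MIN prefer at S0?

Alpha

c (MIN): min(-2, 3) = -2
d (MIN): min(-9, 2, 7) = -9
Beta (MAX): max(-2, -9) = -2
a (MIN): min(0, 5, -4) = -4
b (MIN): min(-6, 9) = -6
Alpha (MAX): max(-4, -6) = -4
MIN prefers the lower value; Beta=-2, Alpha=-4. Alpha is better since -4 < -2.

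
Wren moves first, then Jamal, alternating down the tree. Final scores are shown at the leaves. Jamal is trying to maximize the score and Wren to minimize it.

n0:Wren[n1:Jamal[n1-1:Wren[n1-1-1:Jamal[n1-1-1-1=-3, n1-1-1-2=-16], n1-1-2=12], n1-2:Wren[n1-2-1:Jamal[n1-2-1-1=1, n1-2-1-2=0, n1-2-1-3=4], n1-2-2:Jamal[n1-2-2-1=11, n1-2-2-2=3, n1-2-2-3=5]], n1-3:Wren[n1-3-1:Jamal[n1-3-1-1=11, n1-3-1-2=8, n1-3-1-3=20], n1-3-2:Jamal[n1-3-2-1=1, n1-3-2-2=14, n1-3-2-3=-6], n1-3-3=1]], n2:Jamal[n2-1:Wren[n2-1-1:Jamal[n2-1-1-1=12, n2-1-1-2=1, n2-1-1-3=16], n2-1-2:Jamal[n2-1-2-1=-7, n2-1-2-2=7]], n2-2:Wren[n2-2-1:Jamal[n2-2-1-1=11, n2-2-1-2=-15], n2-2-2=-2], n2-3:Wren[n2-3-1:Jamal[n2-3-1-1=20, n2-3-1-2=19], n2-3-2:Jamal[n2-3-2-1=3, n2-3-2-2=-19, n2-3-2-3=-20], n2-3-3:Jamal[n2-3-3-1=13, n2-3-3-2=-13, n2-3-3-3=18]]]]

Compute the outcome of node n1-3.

1

n1-3-1 (Jamal): max(11, 8, 20) = 20
n1-3-2 (Jamal): max(1, 14, -6) = 14
n1-3 (Wren): min(20, 14, 1) = 1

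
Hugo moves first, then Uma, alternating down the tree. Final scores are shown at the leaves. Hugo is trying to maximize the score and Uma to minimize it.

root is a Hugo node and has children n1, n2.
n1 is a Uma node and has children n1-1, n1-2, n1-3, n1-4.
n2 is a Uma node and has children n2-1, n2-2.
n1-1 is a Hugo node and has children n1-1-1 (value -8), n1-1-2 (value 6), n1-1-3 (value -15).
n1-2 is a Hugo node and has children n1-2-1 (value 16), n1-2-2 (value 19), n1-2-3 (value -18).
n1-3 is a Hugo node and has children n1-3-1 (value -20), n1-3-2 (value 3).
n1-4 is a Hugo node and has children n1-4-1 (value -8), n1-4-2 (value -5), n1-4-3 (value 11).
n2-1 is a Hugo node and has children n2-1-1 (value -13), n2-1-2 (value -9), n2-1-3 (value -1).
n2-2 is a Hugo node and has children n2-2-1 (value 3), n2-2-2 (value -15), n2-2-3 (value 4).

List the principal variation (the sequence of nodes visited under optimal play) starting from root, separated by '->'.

root -> n1 -> n1-3 -> n1-3-2

n1-1 (Hugo): max(-8, 6, -15) = 6
n1-2 (Hugo): max(16, 19, -18) = 19
n1-3 (Hugo): max(-20, 3) = 3
n1-4 (Hugo): max(-8, -5, 11) = 11
n1 (Uma): min(6, 19, 3, 11) = 3
n2-1 (Hugo): max(-13, -9, -1) = -1
n2-2 (Hugo): max(3, -15, 4) = 4
n2 (Uma): min(-1, 4) = -1
root (Hugo): max(3, -1) = 3
At root, Hugo picks n1 (highest: 3).
At n1, Uma picks n1-3 (lowest: 3).
At n1-3, Hugo picks n1-3-2 (highest: 3).
Terminal value 3.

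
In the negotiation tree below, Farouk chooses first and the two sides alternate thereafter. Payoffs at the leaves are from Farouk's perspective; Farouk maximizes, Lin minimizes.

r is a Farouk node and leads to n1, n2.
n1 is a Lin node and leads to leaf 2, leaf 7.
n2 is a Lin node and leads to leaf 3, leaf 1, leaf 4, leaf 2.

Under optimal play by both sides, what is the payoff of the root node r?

2

n1 (Lin): min(2, 7) = 2
n2 (Lin): min(3, 1, 4, 2) = 1
r (Farouk): max(2, 1) = 2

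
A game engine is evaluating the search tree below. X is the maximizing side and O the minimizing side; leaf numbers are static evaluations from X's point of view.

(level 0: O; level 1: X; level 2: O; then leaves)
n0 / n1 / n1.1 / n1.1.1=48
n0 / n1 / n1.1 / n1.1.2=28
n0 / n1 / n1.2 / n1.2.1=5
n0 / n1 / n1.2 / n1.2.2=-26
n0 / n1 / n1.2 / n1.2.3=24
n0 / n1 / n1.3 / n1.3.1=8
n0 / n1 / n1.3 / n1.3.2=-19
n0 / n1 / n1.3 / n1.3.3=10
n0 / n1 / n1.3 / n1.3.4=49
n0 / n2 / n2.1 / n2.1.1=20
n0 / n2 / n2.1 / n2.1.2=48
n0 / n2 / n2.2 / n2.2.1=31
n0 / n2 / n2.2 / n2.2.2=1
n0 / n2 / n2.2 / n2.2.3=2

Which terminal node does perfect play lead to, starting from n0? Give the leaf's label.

n2.1.1

n1.1 (O): min(48, 28) = 28
n1.2 (O): min(5, -26, 24) = -26
n1.3 (O): min(8, -19, 10, 49) = -19
n1 (X): max(28, -26, -19) = 28
n2.1 (O): min(20, 48) = 20
n2.2 (O): min(31, 1, 2) = 1
n2 (X): max(20, 1) = 20
n0 (O): min(28, 20) = 20
At n0, O picks n2 (lowest: 20).
At n2, X picks n2.1 (highest: 20).
At n2.1, O picks n2.1.1 (lowest: 20).
Terminal value 20.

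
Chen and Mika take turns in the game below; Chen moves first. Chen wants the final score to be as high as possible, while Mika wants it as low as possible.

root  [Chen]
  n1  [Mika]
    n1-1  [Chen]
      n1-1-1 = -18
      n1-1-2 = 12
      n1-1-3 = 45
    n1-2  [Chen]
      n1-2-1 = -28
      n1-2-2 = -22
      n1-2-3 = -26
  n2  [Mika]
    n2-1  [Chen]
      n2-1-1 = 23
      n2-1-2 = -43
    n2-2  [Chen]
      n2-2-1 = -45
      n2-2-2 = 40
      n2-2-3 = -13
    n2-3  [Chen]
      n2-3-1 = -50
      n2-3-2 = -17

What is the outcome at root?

-17

n1-1 (Chen): max(-18, 12, 45) = 45
n1-2 (Chen): max(-28, -22, -26) = -22
n1 (Mika): min(45, -22) = -22
n2-1 (Chen): max(23, -43) = 23
n2-2 (Chen): max(-45, 40, -13) = 40
n2-3 (Chen): max(-50, -17) = -17
n2 (Mika): min(23, 40, -17) = -17
root (Chen): max(-22, -17) = -17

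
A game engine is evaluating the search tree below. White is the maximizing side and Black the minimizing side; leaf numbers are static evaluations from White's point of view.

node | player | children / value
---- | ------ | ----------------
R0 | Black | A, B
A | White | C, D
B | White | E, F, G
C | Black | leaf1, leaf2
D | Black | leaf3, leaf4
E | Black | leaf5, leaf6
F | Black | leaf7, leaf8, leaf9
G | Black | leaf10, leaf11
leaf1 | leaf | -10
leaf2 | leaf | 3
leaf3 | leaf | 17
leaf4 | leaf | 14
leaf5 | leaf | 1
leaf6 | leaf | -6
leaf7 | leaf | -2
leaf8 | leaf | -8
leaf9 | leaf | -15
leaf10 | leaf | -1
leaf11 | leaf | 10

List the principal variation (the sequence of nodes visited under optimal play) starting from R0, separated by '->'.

C (Black): min(-10, 3) = -10
D (Black): min(17, 14) = 14
A (White): max(-10, 14) = 14
E (Black): min(1, -6) = -6
F (Black): min(-2, -8, -15) = -15
G (Black): min(-1, 10) = -1
B (White): max(-6, -15, -1) = -1
R0 (Black): min(14, -1) = -1
At R0, Black picks B (lowest: -1).
At B, White picks G (highest: -1).
At G, Black picks leaf10 (lowest: -1).
Terminal value -1.

R0 -> B -> G -> leaf10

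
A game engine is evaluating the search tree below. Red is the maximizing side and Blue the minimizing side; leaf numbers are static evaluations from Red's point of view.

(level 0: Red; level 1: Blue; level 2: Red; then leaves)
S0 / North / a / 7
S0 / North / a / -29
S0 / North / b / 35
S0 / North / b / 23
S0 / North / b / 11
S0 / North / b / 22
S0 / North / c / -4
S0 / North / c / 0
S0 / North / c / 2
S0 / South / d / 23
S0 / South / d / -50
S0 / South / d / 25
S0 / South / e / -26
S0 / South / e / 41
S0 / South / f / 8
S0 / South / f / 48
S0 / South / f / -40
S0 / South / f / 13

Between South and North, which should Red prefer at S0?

d (Red): max(23, -50, 25) = 25
e (Red): max(-26, 41) = 41
f (Red): max(8, 48, -40, 13) = 48
South (Blue): min(25, 41, 48) = 25
a (Red): max(7, -29) = 7
b (Red): max(35, 23, 11, 22) = 35
c (Red): max(-4, 0, 2) = 2
North (Blue): min(7, 35, 2) = 2
Red prefers the higher value; South=25, North=2. South is better since 25 > 2.

South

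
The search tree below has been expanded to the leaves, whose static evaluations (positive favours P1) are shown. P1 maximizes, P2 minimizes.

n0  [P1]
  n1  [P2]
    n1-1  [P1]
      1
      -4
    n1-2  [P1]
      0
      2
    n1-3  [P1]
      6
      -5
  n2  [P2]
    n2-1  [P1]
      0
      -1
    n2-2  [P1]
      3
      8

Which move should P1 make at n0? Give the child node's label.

n1-1 (P1): max(1, -4) = 1
n1-2 (P1): max(0, 2) = 2
n1-3 (P1): max(6, -5) = 6
n1 (P2): min(1, 2, 6) = 1
n2-1 (P1): max(0, -1) = 0
n2-2 (P1): max(3, 8) = 8
n2 (P2): min(0, 8) = 0
n0 (P1): max(1, 0) = 1
P1 at n0 wants the highest of {n1=1, n2=0}, so chooses n1.

n1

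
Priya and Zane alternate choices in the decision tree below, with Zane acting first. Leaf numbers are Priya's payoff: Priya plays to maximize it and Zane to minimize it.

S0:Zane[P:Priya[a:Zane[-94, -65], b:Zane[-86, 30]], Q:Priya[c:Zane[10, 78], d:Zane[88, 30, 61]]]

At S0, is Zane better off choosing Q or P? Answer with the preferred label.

P

c (Zane): min(10, 78) = 10
d (Zane): min(88, 30, 61) = 30
Q (Priya): max(10, 30) = 30
a (Zane): min(-94, -65) = -94
b (Zane): min(-86, 30) = -86
P (Priya): max(-94, -86) = -86
Zane prefers the lower value; Q=30, P=-86. P is better since -86 < 30.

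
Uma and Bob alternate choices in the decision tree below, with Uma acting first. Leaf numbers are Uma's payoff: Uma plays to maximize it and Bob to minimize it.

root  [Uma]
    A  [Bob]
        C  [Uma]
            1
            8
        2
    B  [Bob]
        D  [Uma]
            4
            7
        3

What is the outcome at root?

C (Uma): max(1, 8) = 8
A (Bob): min(8, 2) = 2
D (Uma): max(4, 7) = 7
B (Bob): min(7, 3) = 3
root (Uma): max(2, 3) = 3

3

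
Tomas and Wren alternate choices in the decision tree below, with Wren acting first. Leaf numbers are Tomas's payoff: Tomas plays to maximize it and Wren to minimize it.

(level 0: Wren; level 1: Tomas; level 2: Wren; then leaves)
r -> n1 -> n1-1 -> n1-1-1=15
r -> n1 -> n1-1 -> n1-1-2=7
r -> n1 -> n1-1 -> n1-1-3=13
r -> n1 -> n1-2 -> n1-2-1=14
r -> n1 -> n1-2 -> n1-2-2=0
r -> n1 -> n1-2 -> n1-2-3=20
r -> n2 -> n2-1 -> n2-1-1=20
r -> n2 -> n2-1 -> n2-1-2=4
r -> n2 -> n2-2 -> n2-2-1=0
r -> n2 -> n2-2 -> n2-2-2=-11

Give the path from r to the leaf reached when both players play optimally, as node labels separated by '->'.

r -> n2 -> n2-1 -> n2-1-2

n1-1 (Wren): min(15, 7, 13) = 7
n1-2 (Wren): min(14, 0, 20) = 0
n1 (Tomas): max(7, 0) = 7
n2-1 (Wren): min(20, 4) = 4
n2-2 (Wren): min(0, -11) = -11
n2 (Tomas): max(4, -11) = 4
r (Wren): min(7, 4) = 4
At r, Wren picks n2 (lowest: 4).
At n2, Tomas picks n2-1 (highest: 4).
At n2-1, Wren picks n2-1-2 (lowest: 4).
Terminal value 4.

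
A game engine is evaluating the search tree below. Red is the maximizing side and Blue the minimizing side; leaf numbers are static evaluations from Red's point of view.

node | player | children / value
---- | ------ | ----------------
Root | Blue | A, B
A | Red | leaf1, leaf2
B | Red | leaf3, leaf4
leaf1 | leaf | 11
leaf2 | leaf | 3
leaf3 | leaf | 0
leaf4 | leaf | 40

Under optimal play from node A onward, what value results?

11

A (Red): max(11, 3) = 11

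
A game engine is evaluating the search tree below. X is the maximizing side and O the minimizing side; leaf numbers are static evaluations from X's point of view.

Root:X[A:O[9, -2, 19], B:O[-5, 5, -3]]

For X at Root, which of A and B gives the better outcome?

A (O): min(9, -2, 19) = -2
B (O): min(-5, 5, -3) = -5
X prefers the higher value; A=-2, B=-5. A is better since -2 > -5.

A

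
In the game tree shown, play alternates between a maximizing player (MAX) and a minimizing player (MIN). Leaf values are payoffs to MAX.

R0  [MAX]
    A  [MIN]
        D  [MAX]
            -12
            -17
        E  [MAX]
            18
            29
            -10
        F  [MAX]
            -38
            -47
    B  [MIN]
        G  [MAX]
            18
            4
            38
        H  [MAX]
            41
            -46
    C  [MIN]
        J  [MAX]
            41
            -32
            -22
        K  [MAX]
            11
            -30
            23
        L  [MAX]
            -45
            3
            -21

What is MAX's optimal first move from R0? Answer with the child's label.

D (MAX): max(-12, -17) = -12
E (MAX): max(18, 29, -10) = 29
F (MAX): max(-38, -47) = -38
A (MIN): min(-12, 29, -38) = -38
G (MAX): max(18, 4, 38) = 38
H (MAX): max(41, -46) = 41
B (MIN): min(38, 41) = 38
J (MAX): max(41, -32, -22) = 41
K (MAX): max(11, -30, 23) = 23
L (MAX): max(-45, 3, -21) = 3
C (MIN): min(41, 23, 3) = 3
R0 (MAX): max(-38, 38, 3) = 38
MAX at R0 wants the highest of {A=-38, B=38, C=3}, so chooses B.

B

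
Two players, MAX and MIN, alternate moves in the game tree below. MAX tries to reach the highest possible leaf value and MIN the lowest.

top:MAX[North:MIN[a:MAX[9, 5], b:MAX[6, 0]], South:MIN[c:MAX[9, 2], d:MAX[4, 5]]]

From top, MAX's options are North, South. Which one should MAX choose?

North

a (MAX): max(9, 5) = 9
b (MAX): max(6, 0) = 6
North (MIN): min(9, 6) = 6
c (MAX): max(9, 2) = 9
d (MAX): max(4, 5) = 5
South (MIN): min(9, 5) = 5
top (MAX): max(6, 5) = 6
MAX at top wants the highest of {North=6, South=5}, so chooses North.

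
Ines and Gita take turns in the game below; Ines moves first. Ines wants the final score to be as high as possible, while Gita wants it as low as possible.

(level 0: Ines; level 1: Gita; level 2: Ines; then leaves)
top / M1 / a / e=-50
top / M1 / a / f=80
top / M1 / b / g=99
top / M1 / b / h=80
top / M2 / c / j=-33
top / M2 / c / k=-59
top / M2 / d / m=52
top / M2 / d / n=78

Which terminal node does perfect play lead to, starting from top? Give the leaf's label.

a (Ines): max(-50, 80) = 80
b (Ines): max(99, 80) = 99
M1 (Gita): min(80, 99) = 80
c (Ines): max(-33, -59) = -33
d (Ines): max(52, 78) = 78
M2 (Gita): min(-33, 78) = -33
top (Ines): max(80, -33) = 80
At top, Ines picks M1 (highest: 80).
At M1, Gita picks a (lowest: 80).
At a, Ines picks f (highest: 80).
Terminal value 80.

f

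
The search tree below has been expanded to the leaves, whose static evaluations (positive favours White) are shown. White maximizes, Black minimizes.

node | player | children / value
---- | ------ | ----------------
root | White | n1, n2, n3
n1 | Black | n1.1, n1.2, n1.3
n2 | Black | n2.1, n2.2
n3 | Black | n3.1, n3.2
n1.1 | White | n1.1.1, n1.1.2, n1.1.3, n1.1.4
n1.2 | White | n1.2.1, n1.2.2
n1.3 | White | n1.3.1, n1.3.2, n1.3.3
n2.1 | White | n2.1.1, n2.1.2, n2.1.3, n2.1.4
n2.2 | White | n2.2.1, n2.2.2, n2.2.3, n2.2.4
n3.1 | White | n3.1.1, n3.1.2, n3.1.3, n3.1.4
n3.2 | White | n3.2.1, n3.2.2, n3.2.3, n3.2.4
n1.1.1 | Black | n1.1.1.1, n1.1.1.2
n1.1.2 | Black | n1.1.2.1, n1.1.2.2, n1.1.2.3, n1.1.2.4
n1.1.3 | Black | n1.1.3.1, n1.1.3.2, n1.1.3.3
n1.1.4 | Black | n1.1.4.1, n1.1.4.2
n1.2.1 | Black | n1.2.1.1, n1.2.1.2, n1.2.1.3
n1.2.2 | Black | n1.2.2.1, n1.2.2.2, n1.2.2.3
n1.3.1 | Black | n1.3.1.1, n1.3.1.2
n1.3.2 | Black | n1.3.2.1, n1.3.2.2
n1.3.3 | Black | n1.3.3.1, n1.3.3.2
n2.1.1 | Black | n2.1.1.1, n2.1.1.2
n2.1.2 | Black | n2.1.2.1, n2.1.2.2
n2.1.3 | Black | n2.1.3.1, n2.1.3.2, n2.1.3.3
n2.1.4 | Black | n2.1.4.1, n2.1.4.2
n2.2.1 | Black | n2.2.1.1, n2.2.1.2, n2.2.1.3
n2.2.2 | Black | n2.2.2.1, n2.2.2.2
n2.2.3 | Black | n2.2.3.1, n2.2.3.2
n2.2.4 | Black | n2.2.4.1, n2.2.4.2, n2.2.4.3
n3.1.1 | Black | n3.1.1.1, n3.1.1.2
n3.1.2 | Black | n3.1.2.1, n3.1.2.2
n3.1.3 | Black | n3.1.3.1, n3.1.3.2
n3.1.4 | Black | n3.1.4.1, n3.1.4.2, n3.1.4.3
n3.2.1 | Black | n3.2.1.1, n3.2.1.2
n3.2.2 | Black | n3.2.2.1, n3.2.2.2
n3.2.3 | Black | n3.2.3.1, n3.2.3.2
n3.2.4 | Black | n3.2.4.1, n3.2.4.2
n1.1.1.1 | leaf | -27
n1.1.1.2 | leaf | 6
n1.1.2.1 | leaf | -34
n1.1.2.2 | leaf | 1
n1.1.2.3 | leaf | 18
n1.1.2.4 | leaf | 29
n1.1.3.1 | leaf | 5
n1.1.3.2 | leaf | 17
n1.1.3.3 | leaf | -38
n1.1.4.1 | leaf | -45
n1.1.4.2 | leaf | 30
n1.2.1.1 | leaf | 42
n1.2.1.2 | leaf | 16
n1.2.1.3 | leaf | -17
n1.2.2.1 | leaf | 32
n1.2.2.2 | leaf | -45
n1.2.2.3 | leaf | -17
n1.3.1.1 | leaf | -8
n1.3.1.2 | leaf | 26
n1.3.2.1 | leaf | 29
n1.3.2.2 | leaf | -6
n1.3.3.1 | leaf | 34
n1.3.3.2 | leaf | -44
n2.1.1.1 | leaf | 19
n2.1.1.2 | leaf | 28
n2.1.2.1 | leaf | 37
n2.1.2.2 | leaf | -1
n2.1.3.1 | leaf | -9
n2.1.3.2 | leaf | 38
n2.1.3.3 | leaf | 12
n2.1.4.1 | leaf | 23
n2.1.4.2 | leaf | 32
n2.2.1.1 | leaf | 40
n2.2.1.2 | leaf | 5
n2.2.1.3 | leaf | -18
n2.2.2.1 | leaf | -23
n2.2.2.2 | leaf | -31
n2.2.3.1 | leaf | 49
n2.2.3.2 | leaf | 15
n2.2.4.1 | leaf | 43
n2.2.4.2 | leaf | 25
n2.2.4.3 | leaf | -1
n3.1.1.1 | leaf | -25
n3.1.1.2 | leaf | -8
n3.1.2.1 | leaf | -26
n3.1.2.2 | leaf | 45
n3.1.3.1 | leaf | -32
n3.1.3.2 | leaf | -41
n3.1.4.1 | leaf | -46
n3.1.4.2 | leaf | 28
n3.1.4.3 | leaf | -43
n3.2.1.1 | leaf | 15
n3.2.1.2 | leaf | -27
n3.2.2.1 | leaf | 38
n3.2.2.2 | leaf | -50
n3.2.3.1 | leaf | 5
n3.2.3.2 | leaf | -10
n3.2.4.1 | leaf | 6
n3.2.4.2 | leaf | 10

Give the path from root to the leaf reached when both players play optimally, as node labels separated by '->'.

root -> n2 -> n2.2 -> n2.2.3 -> n2.2.3.2

n1.1.1 (Black): min(-27, 6) = -27
n1.1.2 (Black): min(-34, 1, 18, 29) = -34
n1.1.3 (Black): min(5, 17, -38) = -38
n1.1.4 (Black): min(-45, 30) = -45
n1.1 (White): max(-27, -34, -38, -45) = -27
n1.2.1 (Black): min(42, 16, -17) = -17
n1.2.2 (Black): min(32, -45, -17) = -45
n1.2 (White): max(-17, -45) = -17
n1.3.1 (Black): min(-8, 26) = -8
n1.3.2 (Black): min(29, -6) = -6
n1.3.3 (Black): min(34, -44) = -44
n1.3 (White): max(-8, -6, -44) = -6
n1 (Black): min(-27, -17, -6) = -27
n2.1.1 (Black): min(19, 28) = 19
n2.1.2 (Black): min(37, -1) = -1
n2.1.3 (Black): min(-9, 38, 12) = -9
n2.1.4 (Black): min(23, 32) = 23
n2.1 (White): max(19, -1, -9, 23) = 23
n2.2.1 (Black): min(40, 5, -18) = -18
n2.2.2 (Black): min(-23, -31) = -31
n2.2.3 (Black): min(49, 15) = 15
n2.2.4 (Black): min(43, 25, -1) = -1
n2.2 (White): max(-18, -31, 15, -1) = 15
n2 (Black): min(23, 15) = 15
n3.1.1 (Black): min(-25, -8) = -25
n3.1.2 (Black): min(-26, 45) = -26
n3.1.3 (Black): min(-32, -41) = -41
n3.1.4 (Black): min(-46, 28, -43) = -46
n3.1 (White): max(-25, -26, -41, -46) = -25
n3.2.1 (Black): min(15, -27) = -27
n3.2.2 (Black): min(38, -50) = -50
n3.2.3 (Black): min(5, -10) = -10
n3.2.4 (Black): min(6, 10) = 6
n3.2 (White): max(-27, -50, -10, 6) = 6
n3 (Black): min(-25, 6) = -25
root (White): max(-27, 15, -25) = 15
At root, White picks n2 (highest: 15).
At n2, Black picks n2.2 (lowest: 15).
At n2.2, White picks n2.2.3 (highest: 15).
At n2.2.3, Black picks n2.2.3.2 (lowest: 15).
Terminal value 15.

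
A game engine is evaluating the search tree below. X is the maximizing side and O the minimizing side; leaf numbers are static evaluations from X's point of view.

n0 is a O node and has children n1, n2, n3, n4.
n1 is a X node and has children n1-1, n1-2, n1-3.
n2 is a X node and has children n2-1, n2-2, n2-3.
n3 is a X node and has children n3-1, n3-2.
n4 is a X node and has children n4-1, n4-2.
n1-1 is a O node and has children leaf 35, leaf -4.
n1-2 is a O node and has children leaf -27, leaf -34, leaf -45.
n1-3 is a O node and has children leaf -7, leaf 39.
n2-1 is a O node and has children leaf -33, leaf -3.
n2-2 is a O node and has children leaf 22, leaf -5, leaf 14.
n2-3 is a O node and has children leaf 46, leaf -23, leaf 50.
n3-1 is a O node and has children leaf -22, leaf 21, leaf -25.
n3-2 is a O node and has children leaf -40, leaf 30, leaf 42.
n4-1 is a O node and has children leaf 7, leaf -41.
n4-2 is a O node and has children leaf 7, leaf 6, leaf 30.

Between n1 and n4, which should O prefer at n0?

n1

n1-1 (O): min(35, -4) = -4
n1-2 (O): min(-27, -34, -45) = -45
n1-3 (O): min(-7, 39) = -7
n1 (X): max(-4, -45, -7) = -4
n4-1 (O): min(7, -41) = -41
n4-2 (O): min(7, 6, 30) = 6
n4 (X): max(-41, 6) = 6
O prefers the lower value; n1=-4, n4=6. n1 is better since -4 < 6.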